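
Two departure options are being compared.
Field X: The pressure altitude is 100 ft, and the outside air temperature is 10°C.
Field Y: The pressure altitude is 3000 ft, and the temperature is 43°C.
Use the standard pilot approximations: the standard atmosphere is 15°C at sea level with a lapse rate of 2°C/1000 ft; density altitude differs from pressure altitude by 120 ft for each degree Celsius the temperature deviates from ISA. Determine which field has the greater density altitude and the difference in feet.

Field X: ISA temp = 14.8°C, deviation -4.8°C, DA = 100 + 120 × (-4.8) = -476 ft.
Field Y: ISA temp = 9°C, deviation +34°C, DA = 3000 + 120 × 34 = 7080 ft.
Field Y is higher by 7080 − (-476) = 7556 ft.

Field Y by 7556 ft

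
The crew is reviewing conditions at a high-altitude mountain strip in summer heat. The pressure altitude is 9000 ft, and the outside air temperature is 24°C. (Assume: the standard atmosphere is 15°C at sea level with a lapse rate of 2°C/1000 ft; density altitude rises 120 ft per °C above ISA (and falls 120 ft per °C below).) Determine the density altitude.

ISA temperature at 9000 ft = 15 − 2 × (9000/1000) = -3°C.
ISA deviation = 24 − (-3) = +27°C.
Density altitude = 9000 + 120 × (27) = 9000 + (+3240) = 12240 ft.

12240 ft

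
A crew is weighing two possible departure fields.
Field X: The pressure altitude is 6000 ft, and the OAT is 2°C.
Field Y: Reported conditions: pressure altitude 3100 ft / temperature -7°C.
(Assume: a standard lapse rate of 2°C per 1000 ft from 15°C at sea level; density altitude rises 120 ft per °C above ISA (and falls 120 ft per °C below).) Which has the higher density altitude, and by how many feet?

Field X: ISA temp = 3°C, deviation -1°C, DA = 6000 + 120 × (-1) = 5880 ft.
Field Y: ISA temp = 8.8°C, deviation -15.8°C, DA = 3100 + 120 × (-15.8) = 1204 ft.
Field X is higher by 5880 − 1204 = 4676 ft.

Field X by 4676 ft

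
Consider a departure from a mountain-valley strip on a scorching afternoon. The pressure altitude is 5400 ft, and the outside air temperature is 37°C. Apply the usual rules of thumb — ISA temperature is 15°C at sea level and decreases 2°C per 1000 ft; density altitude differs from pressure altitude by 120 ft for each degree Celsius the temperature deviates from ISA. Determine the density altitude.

9336 ft

ISA temperature at 5400 ft = 15 − 2 × (5400/1000) = 4.2°C.
ISA deviation = 37 − 4.2 = +32.8°C.
Density altitude = 5400 + 120 × (32.8) = 5400 + (+3936) = 9336 ft.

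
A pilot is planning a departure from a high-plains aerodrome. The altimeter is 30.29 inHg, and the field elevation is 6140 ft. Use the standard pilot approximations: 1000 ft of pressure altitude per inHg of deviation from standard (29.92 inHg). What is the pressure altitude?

Pressure correction = (29.92 − 30.29) × 1000 = -370 ft.
Pressure altitude = 6140 + (-370) = 5770 ft.

5770 ft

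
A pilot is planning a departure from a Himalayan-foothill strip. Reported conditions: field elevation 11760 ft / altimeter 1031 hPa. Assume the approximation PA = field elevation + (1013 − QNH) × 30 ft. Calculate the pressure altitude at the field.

Pressure correction = (1013 − 1031) × 30 = -540 ft.
Pressure altitude = 11760 + (-540) = 11220 ft.

11220 ft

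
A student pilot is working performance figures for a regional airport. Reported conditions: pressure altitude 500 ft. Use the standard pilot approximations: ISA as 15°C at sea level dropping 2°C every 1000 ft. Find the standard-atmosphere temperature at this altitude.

ISA temperature = 15 − 2 × (500/1000) = 15 − 1 = 14°C.

14°C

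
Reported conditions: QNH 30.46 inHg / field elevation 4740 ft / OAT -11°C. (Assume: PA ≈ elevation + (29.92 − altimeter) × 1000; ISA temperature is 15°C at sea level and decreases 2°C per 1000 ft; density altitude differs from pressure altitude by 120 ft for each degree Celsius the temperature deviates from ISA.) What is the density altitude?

Pressure altitude = 4740 + (29.92 − 30.46) × 1000 = 4740 + (-540) = 4200 ft.
ISA temperature at 4200 ft = 15 − 2 × (4200/1000) = 6.6°C.
ISA deviation = -11 − 6.6 = -17.6°C.
Density altitude = 4200 + 120 × (-17.6) = 2088 ft.

2088 ft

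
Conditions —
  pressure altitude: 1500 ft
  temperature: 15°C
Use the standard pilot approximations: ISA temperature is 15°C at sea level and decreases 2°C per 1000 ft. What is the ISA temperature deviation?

ISA temperature at 1500 ft = 15 − 2 × (1500/1000) = 12°C.
Deviation = OAT − ISA = 15 − 12 = +3°C.

ISA+3°C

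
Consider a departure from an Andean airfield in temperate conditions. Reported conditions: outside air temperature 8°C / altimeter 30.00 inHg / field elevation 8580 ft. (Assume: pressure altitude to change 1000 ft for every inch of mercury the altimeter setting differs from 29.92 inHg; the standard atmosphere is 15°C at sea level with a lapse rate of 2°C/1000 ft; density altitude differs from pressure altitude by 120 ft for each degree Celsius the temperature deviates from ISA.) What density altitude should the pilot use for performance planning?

9700 ft

Pressure altitude = 8580 + (29.92 − 30.00) × 1000 = 8580 + (-80) = 8500 ft.
ISA temperature at 8500 ft = 15 − 2 × (8500/1000) = -2°C.
ISA deviation = 8 − (-2) = +10°C.
Density altitude = 8500 + 120 × (10) = 9700 ft.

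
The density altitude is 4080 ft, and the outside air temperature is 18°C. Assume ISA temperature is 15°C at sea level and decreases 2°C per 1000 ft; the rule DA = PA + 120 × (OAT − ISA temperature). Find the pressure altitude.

DA = PA + 120 × (OAT − (15 − 2·PA/1000)) = PA + 120·OAT − 1800 + 0.24·PA = 1.24·PA + 120·OAT − 1800.
So 1.24·PA = 4080 − 120 × 18 + 1800 = 3720.
PA = 3720 / 1.24 = 3000 ft.

3000 ft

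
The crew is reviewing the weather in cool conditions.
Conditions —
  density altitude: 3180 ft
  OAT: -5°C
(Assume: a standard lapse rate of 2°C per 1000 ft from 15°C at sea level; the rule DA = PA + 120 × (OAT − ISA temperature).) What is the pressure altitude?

4500 ft

DA = PA + 120 × (OAT − (15 − 2·PA/1000)) = PA + 120·OAT − 1800 + 0.24·PA = 1.24·PA + 120·OAT − 1800.
So 1.24·PA = 3180 − 120 × (-5) + 1800 = 5580.
PA = 5580 / 1.24 = 4500 ft.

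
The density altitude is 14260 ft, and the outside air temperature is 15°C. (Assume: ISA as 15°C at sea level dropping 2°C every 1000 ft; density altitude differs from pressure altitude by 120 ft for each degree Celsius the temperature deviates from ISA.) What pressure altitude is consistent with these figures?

11500 ft

DA = PA + 120 × (OAT − (15 − 2·PA/1000)) = PA + 120·OAT − 1800 + 0.24·PA = 1.24·PA + 120·OAT − 1800.
So 1.24·PA = 14260 − 120 × 15 + 1800 = 14260.
PA = 14260 / 1.24 = 11500 ft.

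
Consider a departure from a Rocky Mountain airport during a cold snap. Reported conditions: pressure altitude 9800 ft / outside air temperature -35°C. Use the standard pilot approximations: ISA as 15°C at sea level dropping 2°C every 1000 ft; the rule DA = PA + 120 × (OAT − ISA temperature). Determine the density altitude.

ISA temperature at 9800 ft = 15 − 2 × (9800/1000) = -4.6°C.
ISA deviation = -35 − (-4.6) = -30.4°C.
Density altitude = 9800 + 120 × (-30.4) = 9800 + (-3648) = 6152 ft.

6152 ft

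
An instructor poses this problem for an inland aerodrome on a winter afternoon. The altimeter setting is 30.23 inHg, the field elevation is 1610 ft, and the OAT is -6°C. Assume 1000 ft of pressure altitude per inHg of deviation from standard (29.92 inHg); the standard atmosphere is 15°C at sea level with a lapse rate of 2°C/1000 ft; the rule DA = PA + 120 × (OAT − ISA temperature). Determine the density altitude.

-908 ft

Pressure altitude = 1610 + (29.92 − 30.23) × 1000 = 1610 + (-310) = 1300 ft.
ISA temperature at 1300 ft = 15 − 2 × (1300/1000) = 12.4°C.
ISA deviation = -6 − 12.4 = -18.4°C.
Density altitude = 1300 + 120 × (-18.4) = -908 ft.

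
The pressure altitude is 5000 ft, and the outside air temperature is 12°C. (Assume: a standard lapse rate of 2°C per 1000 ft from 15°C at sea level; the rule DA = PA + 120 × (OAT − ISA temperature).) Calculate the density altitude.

5840 ft

ISA temperature at 5000 ft = 15 − 2 × (5000/1000) = 5°C.
ISA deviation = 12 − 5 = +7°C.
Density altitude = 5000 + 120 × (7) = 5000 + (+840) = 5840 ft.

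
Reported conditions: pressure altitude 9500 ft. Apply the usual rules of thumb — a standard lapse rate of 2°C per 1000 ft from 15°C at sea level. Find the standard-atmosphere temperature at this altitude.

ISA temperature = 15 − 2 × (9500/1000) = 15 − 19 = -4°C.

-4°C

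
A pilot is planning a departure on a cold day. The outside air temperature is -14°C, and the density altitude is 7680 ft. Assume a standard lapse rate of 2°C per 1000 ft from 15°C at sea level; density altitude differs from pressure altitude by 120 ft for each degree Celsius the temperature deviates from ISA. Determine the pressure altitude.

9000 ft

DA = PA + 120 × (OAT − (15 − 2·PA/1000)) = PA + 120·OAT − 1800 + 0.24·PA = 1.24·PA + 120·OAT − 1800.
So 1.24·PA = 7680 − 120 × (-14) + 1800 = 11160.
PA = 11160 / 1.24 = 9000 ft.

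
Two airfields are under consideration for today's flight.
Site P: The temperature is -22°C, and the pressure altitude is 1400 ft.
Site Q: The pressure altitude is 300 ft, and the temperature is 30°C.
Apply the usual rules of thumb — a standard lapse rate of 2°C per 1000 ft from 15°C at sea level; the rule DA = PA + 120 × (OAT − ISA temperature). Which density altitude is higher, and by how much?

Site Q by 4876 ft

Site P: ISA temp = 12.2°C, deviation -34.2°C, DA = 1400 + 120 × (-34.2) = -2704 ft.
Site Q: ISA temp = 14.4°C, deviation +15.6°C, DA = 300 + 120 × 15.6 = 2172 ft.
Site Q is higher by 2172 − (-2704) = 4876 ft.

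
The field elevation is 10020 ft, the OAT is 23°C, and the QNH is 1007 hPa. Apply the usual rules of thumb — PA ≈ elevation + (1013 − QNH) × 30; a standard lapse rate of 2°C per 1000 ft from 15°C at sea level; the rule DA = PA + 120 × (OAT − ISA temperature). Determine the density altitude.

Pressure altitude = 10020 + (1013 − 1007) × 30 = 10020 + (+180) = 10200 ft.
ISA temperature at 10200 ft = 15 − 2 × (10200/1000) = -5.4°C.
ISA deviation = 23 − (-5.4) = +28.4°C.
Density altitude = 10200 + 120 × (28.4) = 13608 ft.

13608 ft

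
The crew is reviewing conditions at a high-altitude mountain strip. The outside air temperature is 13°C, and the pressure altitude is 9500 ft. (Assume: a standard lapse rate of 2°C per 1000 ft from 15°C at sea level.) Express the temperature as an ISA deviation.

ISA temperature at 9500 ft = 15 − 2 × (9500/1000) = -4°C.
Deviation = OAT − ISA = 13 − (-4) = +17°C.

ISA+17°C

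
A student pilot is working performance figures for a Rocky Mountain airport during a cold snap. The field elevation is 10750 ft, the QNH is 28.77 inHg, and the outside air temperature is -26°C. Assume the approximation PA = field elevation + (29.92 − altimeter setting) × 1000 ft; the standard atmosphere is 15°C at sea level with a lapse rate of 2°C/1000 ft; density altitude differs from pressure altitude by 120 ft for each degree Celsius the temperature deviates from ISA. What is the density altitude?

Pressure altitude = 10750 + (29.92 − 28.77) × 1000 = 10750 + (+1150) = 11900 ft.
ISA temperature at 11900 ft = 15 − 2 × (11900/1000) = -8.8°C.
ISA deviation = -26 − (-8.8) = -17.2°C.
Density altitude = 11900 + 120 × (-17.2) = 9836 ft.

9836 ft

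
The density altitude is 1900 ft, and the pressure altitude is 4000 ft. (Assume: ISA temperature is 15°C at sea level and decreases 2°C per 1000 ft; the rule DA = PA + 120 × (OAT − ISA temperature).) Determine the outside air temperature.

-10.5°C

Density altitude − pressure altitude = 1900 − 4000 = -2100 ft.
At 120 ft/°C that is an ISA deviation of -2100/120 = -17.5°C.
ISA temperature at 4000 ft = 15 − 2 × (4000/1000) = 7°C.
OAT = ISA + deviation = 7 + (-17.5) = -10.5°C.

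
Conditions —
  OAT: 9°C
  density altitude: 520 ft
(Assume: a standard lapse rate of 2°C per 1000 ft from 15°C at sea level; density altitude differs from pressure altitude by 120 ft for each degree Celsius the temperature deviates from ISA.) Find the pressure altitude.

DA = PA + 120 × (OAT − (15 − 2·PA/1000)) = PA + 120·OAT − 1800 + 0.24·PA = 1.24·PA + 120·OAT − 1800.
So 1.24·PA = 520 − 120 × 9 + 1800 = 1240.
PA = 1240 / 1.24 = 1000 ft.

1000 ft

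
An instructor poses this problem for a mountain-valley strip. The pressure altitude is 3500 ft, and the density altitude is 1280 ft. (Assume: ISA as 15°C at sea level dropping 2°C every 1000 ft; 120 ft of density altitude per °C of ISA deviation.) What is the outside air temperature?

-10.5°C

Density altitude − pressure altitude = 1280 − 3500 = -2220 ft.
At 120 ft/°C that is an ISA deviation of -2220/120 = -18.5°C.
ISA temperature at 3500 ft = 15 − 2 × (3500/1000) = 8°C.
OAT = ISA + deviation = 8 + (-18.5) = -10.5°C.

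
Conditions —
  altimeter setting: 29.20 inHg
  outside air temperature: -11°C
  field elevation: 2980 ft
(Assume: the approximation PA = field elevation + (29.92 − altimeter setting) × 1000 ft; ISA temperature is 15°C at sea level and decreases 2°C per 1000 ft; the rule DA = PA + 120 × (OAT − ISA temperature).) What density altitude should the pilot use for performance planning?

Pressure altitude = 2980 + (29.92 − 29.20) × 1000 = 2980 + (+720) = 3700 ft.
ISA temperature at 3700 ft = 15 − 2 × (3700/1000) = 7.6°C.
ISA deviation = -11 − 7.6 = -18.6°C.
Density altitude = 3700 + 120 × (-18.6) = 1468 ft.

1468 ft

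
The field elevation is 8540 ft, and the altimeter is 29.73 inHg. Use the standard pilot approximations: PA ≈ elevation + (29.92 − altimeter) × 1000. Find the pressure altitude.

Pressure correction = (29.92 − 29.73) × 1000 = +190 ft.
Pressure altitude = 8540 + (+190) = 8730 ft.

8730 ft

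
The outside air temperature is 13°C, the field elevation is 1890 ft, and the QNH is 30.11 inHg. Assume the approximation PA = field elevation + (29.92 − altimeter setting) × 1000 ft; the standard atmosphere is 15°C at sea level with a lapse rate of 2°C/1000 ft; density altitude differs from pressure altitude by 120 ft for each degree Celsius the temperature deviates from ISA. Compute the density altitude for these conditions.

Pressure altitude = 1890 + (29.92 − 30.11) × 1000 = 1890 + (-190) = 1700 ft.
ISA temperature at 1700 ft = 15 − 2 × (1700/1000) = 11.6°C.
ISA deviation = 13 − 11.6 = +1.4°C.
Density altitude = 1700 + 120 × (1.4) = 1868 ft.

1868 ft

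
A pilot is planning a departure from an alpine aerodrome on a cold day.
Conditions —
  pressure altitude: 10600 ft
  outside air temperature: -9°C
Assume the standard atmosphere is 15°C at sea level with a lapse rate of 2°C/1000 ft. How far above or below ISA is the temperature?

ISA-2.8°C

ISA temperature at 10600 ft = 15 − 2 × (10600/1000) = -6.2°C.
Deviation = OAT − ISA = -9 − (-6.2) = -2.8°C.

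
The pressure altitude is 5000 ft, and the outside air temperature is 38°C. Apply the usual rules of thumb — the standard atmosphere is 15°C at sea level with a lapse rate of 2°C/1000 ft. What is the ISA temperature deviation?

ISA temperature at 5000 ft = 15 − 2 × (5000/1000) = 5°C.
Deviation = OAT − ISA = 38 − 5 = +33°C.

ISA+33°C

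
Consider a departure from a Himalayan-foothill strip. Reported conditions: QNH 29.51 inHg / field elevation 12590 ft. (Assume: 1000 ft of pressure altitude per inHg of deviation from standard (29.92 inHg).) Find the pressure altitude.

13000 ft

Pressure correction = (29.92 − 29.51) × 1000 = +410 ft.
Pressure altitude = 12590 + (+410) = 13000 ft.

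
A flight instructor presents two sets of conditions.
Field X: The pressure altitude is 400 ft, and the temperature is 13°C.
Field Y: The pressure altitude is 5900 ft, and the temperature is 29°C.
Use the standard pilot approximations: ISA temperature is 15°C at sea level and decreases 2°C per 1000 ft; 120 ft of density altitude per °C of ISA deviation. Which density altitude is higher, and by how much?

Field X: ISA temp = 14.2°C, deviation -1.2°C, DA = 400 + 120 × (-1.2) = 256 ft.
Field Y: ISA temp = 3.2°C, deviation +25.8°C, DA = 5900 + 120 × 25.8 = 8996 ft.
Field Y is higher by 8996 − 256 = 8740 ft.

Field Y by 8740 ft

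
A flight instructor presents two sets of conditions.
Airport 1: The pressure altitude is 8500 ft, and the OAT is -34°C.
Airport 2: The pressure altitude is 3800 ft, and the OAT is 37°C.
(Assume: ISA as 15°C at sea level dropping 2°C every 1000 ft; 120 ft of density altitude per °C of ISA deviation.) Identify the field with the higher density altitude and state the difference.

Airport 2 by 2692 ft

Airport 1: ISA temp = -2°C, deviation -32°C, DA = 8500 + 120 × (-32) = 4660 ft.
Airport 2: ISA temp = 7.4°C, deviation +29.6°C, DA = 3800 + 120 × 29.6 = 7352 ft.
Airport 2 is higher by 7352 − 4660 = 2692 ft.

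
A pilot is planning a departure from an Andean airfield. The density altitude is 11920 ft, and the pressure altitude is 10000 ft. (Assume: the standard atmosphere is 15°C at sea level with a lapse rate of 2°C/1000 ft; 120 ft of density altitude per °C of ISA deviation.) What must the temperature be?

Density altitude − pressure altitude = 11920 − 10000 = +1920 ft.
At 120 ft/°C that is an ISA deviation of 1920/120 = +16°C.
ISA temperature at 10000 ft = 15 − 2 × (10000/1000) = -5°C.
OAT = ISA + deviation = -5 + (+16) = 11°C.

11°C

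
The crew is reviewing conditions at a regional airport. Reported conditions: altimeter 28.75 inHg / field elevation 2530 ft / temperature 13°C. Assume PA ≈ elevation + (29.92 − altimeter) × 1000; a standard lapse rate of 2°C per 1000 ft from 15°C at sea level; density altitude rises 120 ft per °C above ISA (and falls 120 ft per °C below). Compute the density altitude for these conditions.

4348 ft

Pressure altitude = 2530 + (29.92 − 28.75) × 1000 = 2530 + (+1170) = 3700 ft.
ISA temperature at 3700 ft = 15 − 2 × (3700/1000) = 7.6°C.
ISA deviation = 13 − 7.6 = +5.4°C.
Density altitude = 3700 + 120 × (5.4) = 4348 ft.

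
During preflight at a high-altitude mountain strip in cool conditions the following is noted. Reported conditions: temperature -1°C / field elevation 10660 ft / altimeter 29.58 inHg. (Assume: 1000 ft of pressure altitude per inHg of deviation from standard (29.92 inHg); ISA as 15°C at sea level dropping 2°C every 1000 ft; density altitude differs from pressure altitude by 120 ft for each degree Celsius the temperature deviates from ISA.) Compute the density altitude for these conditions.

Pressure altitude = 10660 + (29.92 − 29.58) × 1000 = 10660 + (+340) = 11000 ft.
ISA temperature at 11000 ft = 15 − 2 × (11000/1000) = -7°C.
ISA deviation = -1 − (-7) = +6°C.
Density altitude = 11000 + 120 × (6) = 11720 ft.

11720 ft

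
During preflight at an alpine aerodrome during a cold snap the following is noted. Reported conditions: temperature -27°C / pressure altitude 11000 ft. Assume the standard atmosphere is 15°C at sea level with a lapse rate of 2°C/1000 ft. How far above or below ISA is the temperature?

ISA-20°C

ISA temperature at 11000 ft = 15 − 2 × (11000/1000) = -7°C.
Deviation = OAT − ISA = -27 − (-7) = -20°C.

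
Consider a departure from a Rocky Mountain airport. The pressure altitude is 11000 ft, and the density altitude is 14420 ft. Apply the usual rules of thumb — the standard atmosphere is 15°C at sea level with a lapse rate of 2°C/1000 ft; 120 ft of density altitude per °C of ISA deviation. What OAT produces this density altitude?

21.5°C

Density altitude − pressure altitude = 14420 − 11000 = +3420 ft.
At 120 ft/°C that is an ISA deviation of 3420/120 = +28.5°C.
ISA temperature at 11000 ft = 15 − 2 × (11000/1000) = -7°C.
OAT = ISA + deviation = -7 + (+28.5) = 21.5°C.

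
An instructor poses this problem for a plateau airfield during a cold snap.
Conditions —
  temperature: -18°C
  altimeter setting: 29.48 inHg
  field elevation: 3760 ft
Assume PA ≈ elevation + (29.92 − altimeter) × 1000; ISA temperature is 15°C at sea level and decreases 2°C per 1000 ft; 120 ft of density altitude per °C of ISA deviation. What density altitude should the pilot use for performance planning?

1248 ft

Pressure altitude = 3760 + (29.92 − 29.48) × 1000 = 3760 + (+440) = 4200 ft.
ISA temperature at 4200 ft = 15 − 2 × (4200/1000) = 6.6°C.
ISA deviation = -18 − 6.6 = -24.6°C.
Density altitude = 4200 + 120 × (-24.6) = 1248 ft.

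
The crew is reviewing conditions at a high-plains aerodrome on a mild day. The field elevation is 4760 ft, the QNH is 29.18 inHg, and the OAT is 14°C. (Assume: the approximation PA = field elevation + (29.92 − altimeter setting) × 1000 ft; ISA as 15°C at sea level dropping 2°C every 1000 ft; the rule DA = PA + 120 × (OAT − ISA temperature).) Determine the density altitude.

Pressure altitude = 4760 + (29.92 − 29.18) × 1000 = 4760 + (+740) = 5500 ft.
ISA temperature at 5500 ft = 15 − 2 × (5500/1000) = 4°C.
ISA deviation = 14 − 4 = +10°C.
Density altitude = 5500 + 120 × (10) = 6700 ft.

6700 ft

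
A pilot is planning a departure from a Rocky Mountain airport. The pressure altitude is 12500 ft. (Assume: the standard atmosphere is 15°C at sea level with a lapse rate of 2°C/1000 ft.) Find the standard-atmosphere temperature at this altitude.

-10°C

ISA temperature = 15 − 2 × (12500/1000) = 15 − 25 = -10°C.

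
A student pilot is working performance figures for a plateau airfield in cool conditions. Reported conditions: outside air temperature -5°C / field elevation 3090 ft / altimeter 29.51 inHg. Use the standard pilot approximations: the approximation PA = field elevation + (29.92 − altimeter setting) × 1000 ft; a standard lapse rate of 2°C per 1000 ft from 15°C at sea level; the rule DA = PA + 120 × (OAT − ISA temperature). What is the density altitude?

Pressure altitude = 3090 + (29.92 − 29.51) × 1000 = 3090 + (+410) = 3500 ft.
ISA temperature at 3500 ft = 15 − 2 × (3500/1000) = 8°C.
ISA deviation = -5 − 8 = -13°C.
Density altitude = 3500 + 120 × (-13) = 1940 ft.

1940 ft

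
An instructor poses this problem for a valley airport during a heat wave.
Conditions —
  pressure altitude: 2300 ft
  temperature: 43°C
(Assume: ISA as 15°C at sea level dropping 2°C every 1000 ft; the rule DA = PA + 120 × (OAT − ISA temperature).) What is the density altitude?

6212 ft

ISA temperature at 2300 ft = 15 − 2 × (2300/1000) = 10.4°C.
ISA deviation = 43 − 10.4 = +32.6°C.
Density altitude = 2300 + 120 × (32.6) = 2300 + (+3912) = 6212 ft.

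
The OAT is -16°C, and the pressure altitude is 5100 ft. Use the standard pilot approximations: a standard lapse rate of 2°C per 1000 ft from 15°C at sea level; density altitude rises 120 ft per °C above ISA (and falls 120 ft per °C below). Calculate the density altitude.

2604 ft

ISA temperature at 5100 ft = 15 − 2 × (5100/1000) = 4.8°C.
ISA deviation = -16 − 4.8 = -20.8°C.
Density altitude = 5100 + 120 × (-20.8) = 5100 + (-2496) = 2604 ft.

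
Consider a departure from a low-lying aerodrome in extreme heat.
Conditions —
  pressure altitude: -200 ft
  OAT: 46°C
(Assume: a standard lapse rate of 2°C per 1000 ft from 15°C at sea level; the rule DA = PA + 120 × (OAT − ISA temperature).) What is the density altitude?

3472 ft

ISA temperature at -200 ft = 15 − 2 × (-200/1000) = 15.4°C.
ISA deviation = 46 − 15.4 = +30.6°C.
Density altitude = -200 + 120 × (30.6) = -200 + (+3672) = 3472 ft.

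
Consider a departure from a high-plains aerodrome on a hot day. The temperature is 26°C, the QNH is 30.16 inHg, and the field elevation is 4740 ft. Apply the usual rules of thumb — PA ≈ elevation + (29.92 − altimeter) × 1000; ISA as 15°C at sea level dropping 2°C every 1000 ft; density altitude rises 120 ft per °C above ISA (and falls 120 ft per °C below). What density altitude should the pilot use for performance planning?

Pressure altitude = 4740 + (29.92 − 30.16) × 1000 = 4740 + (-240) = 4500 ft.
ISA temperature at 4500 ft = 15 − 2 × (4500/1000) = 6°C.
ISA deviation = 26 − 6 = +20°C.
Density altitude = 4500 + 120 × (20) = 6900 ft.

6900 ft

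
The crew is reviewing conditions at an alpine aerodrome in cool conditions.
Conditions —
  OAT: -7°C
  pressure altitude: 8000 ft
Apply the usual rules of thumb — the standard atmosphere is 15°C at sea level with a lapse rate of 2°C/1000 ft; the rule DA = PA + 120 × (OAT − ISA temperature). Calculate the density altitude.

ISA temperature at 8000 ft = 15 − 2 × (8000/1000) = -1°C.
ISA deviation = -7 − (-1) = -6°C.
Density altitude = 8000 + 120 × (-6) = 8000 + (-720) = 7280 ft.

7280 ft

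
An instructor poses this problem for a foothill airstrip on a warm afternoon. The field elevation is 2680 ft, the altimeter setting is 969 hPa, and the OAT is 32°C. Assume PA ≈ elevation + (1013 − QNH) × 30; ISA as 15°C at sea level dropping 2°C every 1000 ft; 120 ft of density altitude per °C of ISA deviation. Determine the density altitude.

7000 ft

Pressure altitude = 2680 + (1013 − 969) × 30 = 2680 + (+1320) = 4000 ft.
ISA temperature at 4000 ft = 15 − 2 × (4000/1000) = 7°C.
ISA deviation = 32 − 7 = +25°C.
Density altitude = 4000 + 120 × (25) = 7000 ft.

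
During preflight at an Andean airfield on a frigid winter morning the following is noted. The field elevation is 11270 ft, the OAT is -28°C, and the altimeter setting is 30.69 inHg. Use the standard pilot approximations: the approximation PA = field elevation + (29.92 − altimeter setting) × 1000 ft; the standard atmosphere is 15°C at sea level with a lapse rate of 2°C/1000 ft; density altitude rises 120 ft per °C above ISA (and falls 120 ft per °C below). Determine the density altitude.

7860 ft

Pressure altitude = 11270 + (29.92 − 30.69) × 1000 = 11270 + (-770) = 10500 ft.
ISA temperature at 10500 ft = 15 − 2 × (10500/1000) = -6°C.
ISA deviation = -28 − (-6) = -22°C.
Density altitude = 10500 + 120 × (-22) = 7860 ft.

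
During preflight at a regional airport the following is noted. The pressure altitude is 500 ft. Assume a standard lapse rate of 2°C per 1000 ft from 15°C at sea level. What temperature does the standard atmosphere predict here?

ISA temperature = 15 − 2 × (500/1000) = 15 − 1 = 14°C.

14°C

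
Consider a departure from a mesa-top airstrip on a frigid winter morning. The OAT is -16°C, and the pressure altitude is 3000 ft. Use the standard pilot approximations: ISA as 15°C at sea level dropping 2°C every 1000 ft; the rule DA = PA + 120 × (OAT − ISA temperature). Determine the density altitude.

0 ft

ISA temperature at 3000 ft = 15 − 2 × (3000/1000) = 9°C.
ISA deviation = -16 − 9 = -25°C.
Density altitude = 3000 + 120 × (-25) = 3000 + (-3000) = 0 ft.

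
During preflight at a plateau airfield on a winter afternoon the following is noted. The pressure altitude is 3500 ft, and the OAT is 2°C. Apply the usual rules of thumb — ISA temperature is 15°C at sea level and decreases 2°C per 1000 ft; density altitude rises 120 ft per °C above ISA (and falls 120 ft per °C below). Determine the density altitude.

2780 ft

ISA temperature at 3500 ft = 15 − 2 × (3500/1000) = 8°C.
ISA deviation = 2 − 8 = -6°C.
Density altitude = 3500 + 120 × (-6) = 3500 + (-720) = 2780 ft.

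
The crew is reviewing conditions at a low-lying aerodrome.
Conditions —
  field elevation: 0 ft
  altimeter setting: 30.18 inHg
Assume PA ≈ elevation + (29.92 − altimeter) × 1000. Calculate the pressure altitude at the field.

-260 ft

Pressure correction = (29.92 − 30.18) × 1000 = -260 ft.
Pressure altitude = 0 + (-260) = -260 ft.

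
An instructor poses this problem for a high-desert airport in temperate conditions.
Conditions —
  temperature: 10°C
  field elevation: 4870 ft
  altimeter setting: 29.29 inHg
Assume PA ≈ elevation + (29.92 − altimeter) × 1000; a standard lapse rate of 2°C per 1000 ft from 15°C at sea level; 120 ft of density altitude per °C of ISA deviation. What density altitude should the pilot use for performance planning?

6220 ft

Pressure altitude = 4870 + (29.92 − 29.29) × 1000 = 4870 + (+630) = 5500 ft.
ISA temperature at 5500 ft = 15 − 2 × (5500/1000) = 4°C.
ISA deviation = 10 − 4 = +6°C.
Density altitude = 5500 + 120 × (6) = 6220 ft.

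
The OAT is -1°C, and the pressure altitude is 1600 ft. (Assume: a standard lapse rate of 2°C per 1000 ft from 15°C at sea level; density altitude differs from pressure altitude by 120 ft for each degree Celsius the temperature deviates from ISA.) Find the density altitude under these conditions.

64 ft

ISA temperature at 1600 ft = 15 − 2 × (1600/1000) = 11.8°C.
ISA deviation = -1 − 11.8 = -12.8°C.
Density altitude = 1600 + 120 × (-12.8) = 1600 + (-1536) = 64 ft.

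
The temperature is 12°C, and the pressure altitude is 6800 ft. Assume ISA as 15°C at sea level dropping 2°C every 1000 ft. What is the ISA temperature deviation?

ISA+10.6°C

ISA temperature at 6800 ft = 15 − 2 × (6800/1000) = 1.4°C.
Deviation = OAT − ISA = 12 − 1.4 = +10.6°C.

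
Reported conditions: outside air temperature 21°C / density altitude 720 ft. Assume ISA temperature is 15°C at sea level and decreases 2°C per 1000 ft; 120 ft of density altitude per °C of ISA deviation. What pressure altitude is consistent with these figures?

DA = PA + 120 × (OAT − (15 − 2·PA/1000)) = PA + 120·OAT − 1800 + 0.24·PA = 1.24·PA + 120·OAT − 1800.
So 1.24·PA = 720 − 120 × 21 + 1800 = 0.
PA = 0 / 1.24 = 0 ft.

0 ft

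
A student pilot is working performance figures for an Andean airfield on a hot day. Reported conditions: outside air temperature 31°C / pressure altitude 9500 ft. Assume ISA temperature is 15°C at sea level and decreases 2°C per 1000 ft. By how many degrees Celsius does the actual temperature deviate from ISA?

ISA temperature at 9500 ft = 15 − 2 × (9500/1000) = -4°C.
Deviation = OAT − ISA = 31 − (-4) = +35°C.

ISA+35°C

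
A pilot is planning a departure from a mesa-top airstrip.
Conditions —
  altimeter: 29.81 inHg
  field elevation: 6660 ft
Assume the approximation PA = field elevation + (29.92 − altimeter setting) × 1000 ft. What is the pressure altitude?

6770 ft

Pressure correction = (29.92 − 29.81) × 1000 = +110 ft.
Pressure altitude = 6660 + (+110) = 6770 ft.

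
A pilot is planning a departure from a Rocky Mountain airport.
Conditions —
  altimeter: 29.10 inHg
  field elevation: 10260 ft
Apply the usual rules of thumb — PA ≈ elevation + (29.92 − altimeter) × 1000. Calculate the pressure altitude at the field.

11080 ft

Pressure correction = (29.92 − 29.10) × 1000 = +820 ft.
Pressure altitude = 10260 + (+820) = 11080 ft.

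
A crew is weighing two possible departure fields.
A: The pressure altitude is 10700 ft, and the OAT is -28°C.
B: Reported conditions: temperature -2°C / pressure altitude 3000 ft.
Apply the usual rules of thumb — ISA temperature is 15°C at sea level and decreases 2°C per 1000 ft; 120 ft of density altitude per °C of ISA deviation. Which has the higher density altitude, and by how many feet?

A: ISA temp = -6.4°C, deviation -21.6°C, DA = 10700 + 120 × (-21.6) = 8108 ft.
B: ISA temp = 9°C, deviation -11°C, DA = 3000 + 120 × (-11) = 1680 ft.
A is higher by 8108 − 1680 = 6428 ft.

A by 6428 ft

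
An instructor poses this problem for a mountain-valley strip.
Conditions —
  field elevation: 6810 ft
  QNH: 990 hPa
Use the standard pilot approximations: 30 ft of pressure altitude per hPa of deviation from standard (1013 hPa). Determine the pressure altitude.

Pressure correction = (1013 − 990) × 30 = +690 ft.
Pressure altitude = 6810 + (+690) = 7500 ft.

7500 ft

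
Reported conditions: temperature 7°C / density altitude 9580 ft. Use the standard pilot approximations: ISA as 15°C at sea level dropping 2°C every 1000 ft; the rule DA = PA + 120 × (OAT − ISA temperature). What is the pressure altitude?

8500 ft

DA = PA + 120 × (OAT − (15 − 2·PA/1000)) = PA + 120·OAT − 1800 + 0.24·PA = 1.24·PA + 120·OAT − 1800.
So 1.24·PA = 9580 − 120 × 7 + 1800 = 10540.
PA = 10540 / 1.24 = 8500 ft.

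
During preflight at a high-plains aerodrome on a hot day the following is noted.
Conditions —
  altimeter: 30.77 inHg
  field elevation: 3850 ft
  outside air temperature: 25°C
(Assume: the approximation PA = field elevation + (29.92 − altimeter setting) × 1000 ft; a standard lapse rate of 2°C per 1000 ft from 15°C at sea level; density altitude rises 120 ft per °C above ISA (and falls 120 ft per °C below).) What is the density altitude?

4920 ft

Pressure altitude = 3850 + (29.92 − 30.77) × 1000 = 3850 + (-850) = 3000 ft.
ISA temperature at 3000 ft = 15 − 2 × (3000/1000) = 9°C.
ISA deviation = 25 − 9 = +16°C.
Density altitude = 3000 + 120 × (16) = 4920 ft.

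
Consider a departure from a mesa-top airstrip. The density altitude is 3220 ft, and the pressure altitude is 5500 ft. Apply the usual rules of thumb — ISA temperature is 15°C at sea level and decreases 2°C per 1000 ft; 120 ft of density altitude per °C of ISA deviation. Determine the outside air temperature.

-15°C

Density altitude − pressure altitude = 3220 − 5500 = -2280 ft.
At 120 ft/°C that is an ISA deviation of -2280/120 = -19°C.
ISA temperature at 5500 ft = 15 − 2 × (5500/1000) = 4°C.
OAT = ISA + deviation = 4 + (-19) = -15°C.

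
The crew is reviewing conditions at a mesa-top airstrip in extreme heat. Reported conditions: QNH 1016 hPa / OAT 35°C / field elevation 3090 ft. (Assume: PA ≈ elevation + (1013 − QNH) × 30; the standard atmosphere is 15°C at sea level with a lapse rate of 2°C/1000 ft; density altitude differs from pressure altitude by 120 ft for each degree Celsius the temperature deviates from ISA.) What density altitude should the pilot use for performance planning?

Pressure altitude = 3090 + (1013 − 1016) × 30 = 3090 + (-90) = 3000 ft.
ISA temperature at 3000 ft = 15 − 2 × (3000/1000) = 9°C.
ISA deviation = 35 − 9 = +26°C.
Density altitude = 3000 + 120 × (26) = 6120 ft.

6120 ft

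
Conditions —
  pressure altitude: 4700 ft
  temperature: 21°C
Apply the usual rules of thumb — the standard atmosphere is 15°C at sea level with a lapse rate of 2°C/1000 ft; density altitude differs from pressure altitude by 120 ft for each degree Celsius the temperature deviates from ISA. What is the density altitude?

6548 ft

ISA temperature at 4700 ft = 15 − 2 × (4700/1000) = 5.6°C.
ISA deviation = 21 − 5.6 = +15.4°C.
Density altitude = 4700 + 120 × (15.4) = 4700 + (+1848) = 6548 ft.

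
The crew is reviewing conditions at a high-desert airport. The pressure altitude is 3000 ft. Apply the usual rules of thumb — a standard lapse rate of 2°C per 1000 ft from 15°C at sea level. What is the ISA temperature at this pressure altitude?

9°C

ISA temperature = 15 − 2 × (3000/1000) = 15 − 6 = 9°C.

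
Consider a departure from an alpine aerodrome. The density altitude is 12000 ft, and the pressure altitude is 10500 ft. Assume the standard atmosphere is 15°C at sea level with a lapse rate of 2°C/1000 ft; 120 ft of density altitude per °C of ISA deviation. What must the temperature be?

Density altitude − pressure altitude = 12000 − 10500 = +1500 ft.
At 120 ft/°C that is an ISA deviation of 1500/120 = +12.5°C.
ISA temperature at 10500 ft = 15 − 2 × (10500/1000) = -6°C.
OAT = ISA + deviation = -6 + (+12.5) = 6.5°C.

6.5°C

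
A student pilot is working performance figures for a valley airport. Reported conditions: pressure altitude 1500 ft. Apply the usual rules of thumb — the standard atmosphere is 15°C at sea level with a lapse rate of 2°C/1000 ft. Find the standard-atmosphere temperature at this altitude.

12°C

ISA temperature = 15 − 2 × (1500/1000) = 15 − 3 = 12°C.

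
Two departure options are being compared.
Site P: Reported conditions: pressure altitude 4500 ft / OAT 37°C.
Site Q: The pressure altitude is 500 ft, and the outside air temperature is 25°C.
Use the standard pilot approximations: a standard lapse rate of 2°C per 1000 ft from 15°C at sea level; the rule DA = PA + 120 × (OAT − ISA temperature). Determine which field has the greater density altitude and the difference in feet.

Site P: ISA temp = 6°C, deviation +31°C, DA = 4500 + 120 × 31 = 8220 ft.
Site Q: ISA temp = 14°C, deviation +11°C, DA = 500 + 120 × 11 = 1820 ft.
Site P is higher by 8220 − 1820 = 6400 ft.

Site P by 6400 ft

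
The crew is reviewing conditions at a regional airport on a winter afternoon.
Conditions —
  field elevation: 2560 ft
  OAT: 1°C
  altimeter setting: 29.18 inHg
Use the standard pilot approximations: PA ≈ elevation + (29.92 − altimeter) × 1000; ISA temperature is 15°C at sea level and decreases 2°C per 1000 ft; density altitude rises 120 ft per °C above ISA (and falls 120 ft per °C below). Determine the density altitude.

Pressure altitude = 2560 + (29.92 − 29.18) × 1000 = 2560 + (+740) = 3300 ft.
ISA temperature at 3300 ft = 15 − 2 × (3300/1000) = 8.4°C.
ISA deviation = 1 − 8.4 = -7.4°C.
Density altitude = 3300 + 120 × (-7.4) = 2412 ft.

2412 ft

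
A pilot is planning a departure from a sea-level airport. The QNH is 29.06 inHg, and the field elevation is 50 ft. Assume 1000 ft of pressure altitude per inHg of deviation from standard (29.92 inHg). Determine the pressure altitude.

Pressure correction = (29.92 − 29.06) × 1000 = +860 ft.
Pressure altitude = 50 + (+860) = 910 ft.

910 ft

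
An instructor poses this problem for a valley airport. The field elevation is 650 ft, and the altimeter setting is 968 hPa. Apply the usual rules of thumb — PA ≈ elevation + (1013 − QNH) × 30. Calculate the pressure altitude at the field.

2000 ft

Pressure correction = (1013 − 968) × 30 = +1350 ft.
Pressure altitude = 650 + (+1350) = 2000 ft.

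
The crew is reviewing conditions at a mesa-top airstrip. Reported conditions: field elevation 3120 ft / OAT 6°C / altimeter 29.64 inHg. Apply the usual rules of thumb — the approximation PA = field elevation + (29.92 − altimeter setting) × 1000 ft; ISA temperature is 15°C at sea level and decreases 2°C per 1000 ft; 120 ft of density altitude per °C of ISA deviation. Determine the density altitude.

Pressure altitude = 3120 + (29.92 − 29.64) × 1000 = 3120 + (+280) = 3400 ft.
ISA temperature at 3400 ft = 15 − 2 × (3400/1000) = 8.2°C.
ISA deviation = 6 − 8.2 = -2.2°C.
Density altitude = 3400 + 120 × (-2.2) = 3136 ft.

3136 ft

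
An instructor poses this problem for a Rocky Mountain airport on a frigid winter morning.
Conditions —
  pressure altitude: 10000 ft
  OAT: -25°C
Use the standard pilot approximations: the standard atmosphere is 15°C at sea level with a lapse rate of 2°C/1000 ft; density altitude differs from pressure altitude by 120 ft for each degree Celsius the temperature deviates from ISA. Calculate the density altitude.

ISA temperature at 10000 ft = 15 − 2 × (10000/1000) = -5°C.
ISA deviation = -25 − (-5) = -20°C.
Density altitude = 10000 + 120 × (-20) = 10000 + (-2400) = 7600 ft.

7600 ft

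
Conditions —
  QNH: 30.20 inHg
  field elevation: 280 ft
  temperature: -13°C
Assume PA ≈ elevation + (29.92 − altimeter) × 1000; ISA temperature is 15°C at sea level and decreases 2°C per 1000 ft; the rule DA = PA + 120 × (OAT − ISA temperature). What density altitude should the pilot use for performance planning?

-3360 ft

Pressure altitude = 280 + (29.92 − 30.20) × 1000 = 280 + (-280) = 0 ft.
ISA temperature at 0 ft = 15 − 2 × (0/1000) = 15°C.
ISA deviation = -13 − 15 = -28°C.
Density altitude = 0 + 120 × (-28) = -3360 ft.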